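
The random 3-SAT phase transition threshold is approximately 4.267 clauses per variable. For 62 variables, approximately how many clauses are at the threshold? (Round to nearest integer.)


The 3-SAT phase transition occurs at approximately 4.267 clauses per variable.
m = 4.267 * 62 = 264.554.
Rounded to nearest integer: 265.

265


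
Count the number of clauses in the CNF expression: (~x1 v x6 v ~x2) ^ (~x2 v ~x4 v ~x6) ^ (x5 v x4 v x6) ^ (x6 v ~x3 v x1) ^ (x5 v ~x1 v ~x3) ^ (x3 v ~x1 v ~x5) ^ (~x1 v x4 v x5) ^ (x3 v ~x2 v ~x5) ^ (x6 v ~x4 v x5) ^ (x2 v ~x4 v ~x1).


Each group enclosed in parentheses joined by ^ is one clause.
Counting the conjuncts: 10 clauses.

10


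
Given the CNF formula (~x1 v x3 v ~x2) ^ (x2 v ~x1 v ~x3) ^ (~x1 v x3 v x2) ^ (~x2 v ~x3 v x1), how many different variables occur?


Identify each distinct variable in the formula.
Variables found: x1, x2, x3.
Total distinct variables = 3.

3


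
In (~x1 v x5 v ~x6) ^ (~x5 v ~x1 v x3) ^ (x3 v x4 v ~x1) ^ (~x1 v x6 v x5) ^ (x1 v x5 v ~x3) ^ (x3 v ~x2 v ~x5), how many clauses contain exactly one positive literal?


A definite clause has exactly one positive literal.
Clause 1: 1 positive -> definite
Clause 2: 1 positive -> definite
Clause 3: 2 positive -> not definite
Clause 4: 2 positive -> not definite
Clause 5: 2 positive -> not definite
Clause 6: 1 positive -> definite
Definite clause count = 3.

3


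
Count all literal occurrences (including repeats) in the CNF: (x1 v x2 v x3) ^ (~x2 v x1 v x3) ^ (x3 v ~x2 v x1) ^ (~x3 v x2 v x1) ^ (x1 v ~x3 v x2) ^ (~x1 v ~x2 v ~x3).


Clause lengths: 3, 3, 3, 3, 3, 3.
Sum = 3 + 3 + 3 + 3 + 3 + 3 = 18.

18


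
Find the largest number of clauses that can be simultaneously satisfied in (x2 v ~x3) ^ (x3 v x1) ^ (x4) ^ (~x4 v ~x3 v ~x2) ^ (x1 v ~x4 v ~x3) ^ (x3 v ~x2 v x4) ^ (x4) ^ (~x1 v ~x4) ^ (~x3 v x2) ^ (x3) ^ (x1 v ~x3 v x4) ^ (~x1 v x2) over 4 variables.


Enumerate all 16 truth assignments.
For each, count how many of the 12 clauses are satisfied.
The formula is not fully satisfiable, so the maximum is below 12.
Maximum simultaneously satisfiable clauses = 10.

10


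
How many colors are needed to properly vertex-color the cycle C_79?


An odd cycle cannot be 2-colored: alternating two colors around the cycle returns to the start with a conflict.
Since 79 is odd, three colors are required (and three suffice).
Chromatic number = 3.

3


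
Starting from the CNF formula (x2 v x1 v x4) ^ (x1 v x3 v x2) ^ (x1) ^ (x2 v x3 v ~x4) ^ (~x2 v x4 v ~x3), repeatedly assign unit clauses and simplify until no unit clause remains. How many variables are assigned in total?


Unit propagation repeatedly assigns the literal in any unit clause, then simplifies.
Assignments in order: x1 = T.
No further unit clauses remain.
Total variables assigned = 1.

1


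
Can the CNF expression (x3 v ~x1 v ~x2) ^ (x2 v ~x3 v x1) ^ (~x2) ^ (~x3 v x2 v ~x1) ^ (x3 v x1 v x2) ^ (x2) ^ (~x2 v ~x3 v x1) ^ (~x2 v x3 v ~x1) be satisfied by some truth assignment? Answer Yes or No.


Check all 8 possible truth assignments.
Number of satisfying assignments found: 0.
The formula is unsatisfiable.

No


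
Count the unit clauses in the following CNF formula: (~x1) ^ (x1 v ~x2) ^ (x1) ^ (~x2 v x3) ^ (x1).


A unit clause contains exactly one literal.
Unit clauses found: (~x1), (x1), (x1).
Count = 3.

3


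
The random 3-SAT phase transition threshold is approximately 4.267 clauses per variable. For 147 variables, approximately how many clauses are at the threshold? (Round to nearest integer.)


The 3-SAT phase transition occurs at approximately 4.267 clauses per variable.
m = 4.267 * 147 = 627.249.
Rounded to nearest integer: 627.

627


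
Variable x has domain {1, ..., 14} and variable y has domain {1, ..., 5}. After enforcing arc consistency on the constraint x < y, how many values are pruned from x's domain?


For the constraint x < y, x needs a supporting value in y's domain.
x can be at most 4 (one less than y's maximum).
Valid x values from domain: 4 out of 14.
Pruned = 14 - 4 = 10.

10


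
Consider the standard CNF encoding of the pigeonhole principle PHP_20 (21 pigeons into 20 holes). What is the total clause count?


The PHP encoding has two parts:
1) At-least-one-hole clauses: 21 (one per pigeon, each with 20 literals).
2) At-most-one-pigeon-per-hole clauses: 20 holes * C(21,2) = 20 * 210 = 4200.
Total clauses = 21 + 4200 = 4221.

4221


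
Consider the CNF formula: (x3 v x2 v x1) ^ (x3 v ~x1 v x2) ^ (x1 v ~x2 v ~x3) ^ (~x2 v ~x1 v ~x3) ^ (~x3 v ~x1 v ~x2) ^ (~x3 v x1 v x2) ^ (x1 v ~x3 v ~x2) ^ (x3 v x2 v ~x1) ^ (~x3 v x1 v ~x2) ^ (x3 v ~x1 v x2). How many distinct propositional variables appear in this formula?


Identify each distinct variable in the formula.
Variables found: x1, x2, x3.
Total distinct variables = 3.

3


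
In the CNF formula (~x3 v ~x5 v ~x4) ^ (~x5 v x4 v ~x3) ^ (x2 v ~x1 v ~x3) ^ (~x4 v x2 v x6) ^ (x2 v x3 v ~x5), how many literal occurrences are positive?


Scan each clause for unnegated literals.
Clause 1: 0 positive; Clause 2: 1 positive; Clause 3: 1 positive; Clause 4: 2 positive; Clause 5: 2 positive.
Total positive literal occurrences = 6.

6


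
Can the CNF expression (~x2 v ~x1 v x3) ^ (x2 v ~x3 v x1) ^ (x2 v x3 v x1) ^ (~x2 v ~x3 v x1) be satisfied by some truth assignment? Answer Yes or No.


Check all 8 possible truth assignments.
Number of satisfying assignments found: 4.
The formula is satisfiable.

Yes


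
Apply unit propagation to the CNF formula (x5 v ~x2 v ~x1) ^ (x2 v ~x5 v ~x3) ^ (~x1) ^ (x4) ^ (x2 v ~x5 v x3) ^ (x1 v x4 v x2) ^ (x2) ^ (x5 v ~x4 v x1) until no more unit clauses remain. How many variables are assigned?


Unit propagation repeatedly assigns the literal in any unit clause, then simplifies.
Assignments in order: x1 = F, x4 = T, x2 = T, x5 = T.
No further unit clauses remain.
Total variables assigned = 4.

4


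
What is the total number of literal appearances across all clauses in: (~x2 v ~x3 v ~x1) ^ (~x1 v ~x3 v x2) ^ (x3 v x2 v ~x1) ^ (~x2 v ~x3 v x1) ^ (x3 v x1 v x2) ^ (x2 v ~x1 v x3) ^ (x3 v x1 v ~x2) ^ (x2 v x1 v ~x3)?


Clause lengths: 3, 3, 3, 3, 3, 3, 3, 3.
Sum = 3 + 3 + 3 + 3 + 3 + 3 + 3 + 3 = 24.

24


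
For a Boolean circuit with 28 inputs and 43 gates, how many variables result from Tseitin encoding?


The Tseitin transformation introduces one auxiliary variable per gate.
Total variables = inputs + gates = 28 + 43 = 71.

71


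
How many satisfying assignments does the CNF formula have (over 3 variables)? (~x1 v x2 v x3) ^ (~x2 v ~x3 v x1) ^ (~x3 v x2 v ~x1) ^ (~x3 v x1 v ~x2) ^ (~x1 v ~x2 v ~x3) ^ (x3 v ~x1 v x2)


Enumerate all 8 truth assignments over 3 variables.
Test each against every clause.
Satisfying assignments found: 4.

4


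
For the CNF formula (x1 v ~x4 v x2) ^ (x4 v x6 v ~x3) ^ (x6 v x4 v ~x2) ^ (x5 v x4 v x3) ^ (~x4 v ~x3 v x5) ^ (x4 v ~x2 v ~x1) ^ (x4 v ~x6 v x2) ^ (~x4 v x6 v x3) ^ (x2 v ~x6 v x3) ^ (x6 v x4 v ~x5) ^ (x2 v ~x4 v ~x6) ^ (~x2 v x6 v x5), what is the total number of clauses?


Each group enclosed in parentheses joined by ^ is one clause.
Counting the conjuncts: 12 clauses.

12


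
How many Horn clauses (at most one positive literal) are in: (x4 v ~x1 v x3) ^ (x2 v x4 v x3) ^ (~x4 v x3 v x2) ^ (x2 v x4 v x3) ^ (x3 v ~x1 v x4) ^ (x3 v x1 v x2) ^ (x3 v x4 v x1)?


A Horn clause has at most one positive literal.
Clause 1: 2 positive lit(s) -> not Horn
Clause 2: 3 positive lit(s) -> not Horn
Clause 3: 2 positive lit(s) -> not Horn
Clause 4: 3 positive lit(s) -> not Horn
Clause 5: 2 positive lit(s) -> not Horn
Clause 6: 3 positive lit(s) -> not Horn
Clause 7: 3 positive lit(s) -> not Horn
Total Horn clauses = 0.

0


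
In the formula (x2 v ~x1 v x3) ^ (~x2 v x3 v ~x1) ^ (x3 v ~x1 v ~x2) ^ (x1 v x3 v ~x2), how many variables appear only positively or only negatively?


A pure literal appears in only one polarity across all clauses.
Pure literals: x3 (positive only).
Count = 1.

1


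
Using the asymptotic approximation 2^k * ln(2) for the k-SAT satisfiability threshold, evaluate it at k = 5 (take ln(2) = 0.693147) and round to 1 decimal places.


Using the asymptotic formula: threshold ~ 2^k * ln(2).
2^5 = 32.
32 * 0.693147 = 22.2.

22.2


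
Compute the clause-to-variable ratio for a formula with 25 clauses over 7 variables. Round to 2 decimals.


Clause-to-variable ratio = clauses / variables.
25 / 7 = 3.57.

3.57


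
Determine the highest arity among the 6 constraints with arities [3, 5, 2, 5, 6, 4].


The arities are: 3, 5, 2, 5, 6, 4.
Scan for the maximum value.
Maximum arity = 6.

6


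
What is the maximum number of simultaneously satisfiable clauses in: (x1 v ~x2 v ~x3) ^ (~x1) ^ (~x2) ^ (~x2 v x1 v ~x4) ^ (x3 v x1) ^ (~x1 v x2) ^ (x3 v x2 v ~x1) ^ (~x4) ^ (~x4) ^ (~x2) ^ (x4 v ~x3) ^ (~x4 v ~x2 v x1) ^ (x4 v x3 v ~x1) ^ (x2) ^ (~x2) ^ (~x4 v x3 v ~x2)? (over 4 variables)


Enumerate all 16 truth assignments.
For each, count how many of the 16 clauses are satisfied.
The formula is not fully satisfiable, so the maximum is below 16.
Maximum simultaneously satisfiable clauses = 14.

14


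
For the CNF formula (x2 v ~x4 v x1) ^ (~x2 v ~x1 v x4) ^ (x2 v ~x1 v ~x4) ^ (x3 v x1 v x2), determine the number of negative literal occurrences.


Scan each clause for negated literals.
Clause 1: 1 negative; Clause 2: 2 negative; Clause 3: 2 negative; Clause 4: 0 negative.
Total negative literal occurrences = 5.

5


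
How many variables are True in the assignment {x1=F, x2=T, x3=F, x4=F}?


The weight is the number of variables assigned True.
True variables: x2.
Weight = 1.

1


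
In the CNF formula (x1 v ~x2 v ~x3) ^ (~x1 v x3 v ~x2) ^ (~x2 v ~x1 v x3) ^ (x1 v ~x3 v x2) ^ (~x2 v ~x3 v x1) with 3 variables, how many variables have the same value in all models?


Find all satisfying assignments: 5 model(s).
Check which variables have the same value in every model.
No variable is fixed across all models.
Backbone size = 0.

0


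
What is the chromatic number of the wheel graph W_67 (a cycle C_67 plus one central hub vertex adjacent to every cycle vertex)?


W_67 consists of the cycle C_67 together with a hub vertex adjacent to every cycle vertex.
The cycle C_67 needs 3 colors (odd cycle -> 3).
The hub is adjacent to every cycle vertex, so it must receive a new color distinct from all of them.
Chromatic number = 3 + 1 = 4.

4


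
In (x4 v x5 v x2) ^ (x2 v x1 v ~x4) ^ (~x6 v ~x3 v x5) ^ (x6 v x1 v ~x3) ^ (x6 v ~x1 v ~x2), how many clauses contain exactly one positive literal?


A definite clause has exactly one positive literal.
Clause 1: 3 positive -> not definite
Clause 2: 2 positive -> not definite
Clause 3: 1 positive -> definite
Clause 4: 2 positive -> not definite
Clause 5: 1 positive -> definite
Definite clause count = 2.

2


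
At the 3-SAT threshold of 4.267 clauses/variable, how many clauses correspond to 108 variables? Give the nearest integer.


The 3-SAT phase transition occurs at approximately 4.267 clauses per variable.
m = 4.267 * 108 = 460.836.
Rounded to nearest integer: 461.

461


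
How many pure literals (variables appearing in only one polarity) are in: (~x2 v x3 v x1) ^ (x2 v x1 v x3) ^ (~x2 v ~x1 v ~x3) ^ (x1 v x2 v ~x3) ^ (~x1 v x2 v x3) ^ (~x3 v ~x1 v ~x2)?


A pure literal appears in only one polarity across all clauses.
No pure literals found.
Count = 0.

0


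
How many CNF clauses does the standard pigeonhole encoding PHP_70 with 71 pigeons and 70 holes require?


The PHP encoding has two parts:
1) At-least-one-hole clauses: 71 (one per pigeon, each with 70 literals).
2) At-most-one-pigeon-per-hole clauses: 70 holes * C(71,2) = 70 * 2485 = 173950.
Total clauses = 71 + 173950 = 174021.

174021


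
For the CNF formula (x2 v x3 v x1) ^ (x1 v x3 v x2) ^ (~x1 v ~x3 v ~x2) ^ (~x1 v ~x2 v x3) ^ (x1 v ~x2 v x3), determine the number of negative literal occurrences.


Scan each clause for negated literals.
Clause 1: 0 negative; Clause 2: 0 negative; Clause 3: 3 negative; Clause 4: 2 negative; Clause 5: 1 negative.
Total negative literal occurrences = 6.

6


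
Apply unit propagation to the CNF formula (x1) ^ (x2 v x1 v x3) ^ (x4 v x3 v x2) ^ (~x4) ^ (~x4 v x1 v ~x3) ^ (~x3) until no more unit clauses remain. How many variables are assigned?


Unit propagation repeatedly assigns the literal in any unit clause, then simplifies.
Assignments in order: x1 = T, x4 = F, x3 = F, x2 = T.
No further unit clauses remain.
Total variables assigned = 4.

4


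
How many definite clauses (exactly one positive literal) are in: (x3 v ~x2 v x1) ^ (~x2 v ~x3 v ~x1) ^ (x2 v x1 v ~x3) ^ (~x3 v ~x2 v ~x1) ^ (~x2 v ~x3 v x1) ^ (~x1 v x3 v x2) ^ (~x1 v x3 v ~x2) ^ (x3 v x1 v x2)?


A definite clause has exactly one positive literal.
Clause 1: 2 positive -> not definite
Clause 2: 0 positive -> not definite
Clause 3: 2 positive -> not definite
Clause 4: 0 positive -> not definite
Clause 5: 1 positive -> definite
Clause 6: 2 positive -> not definite
Clause 7: 1 positive -> definite
Clause 8: 3 positive -> not definite
Definite clause count = 2.

2


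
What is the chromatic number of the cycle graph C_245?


An odd cycle cannot be 2-colored: alternating two colors around the cycle returns to the start with a conflict.
Since 245 is odd, three colors are required (and three suffice).
Chromatic number = 3.

3


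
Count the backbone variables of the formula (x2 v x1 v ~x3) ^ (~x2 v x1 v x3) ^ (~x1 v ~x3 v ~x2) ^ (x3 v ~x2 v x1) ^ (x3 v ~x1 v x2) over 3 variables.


Find all satisfying assignments: 4 model(s).
Check which variables have the same value in every model.
No variable is fixed across all models.
Backbone size = 0.

0


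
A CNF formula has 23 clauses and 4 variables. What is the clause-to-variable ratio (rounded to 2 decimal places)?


Clause-to-variable ratio = clauses / variables.
23 / 4 = 5.75.

5.75


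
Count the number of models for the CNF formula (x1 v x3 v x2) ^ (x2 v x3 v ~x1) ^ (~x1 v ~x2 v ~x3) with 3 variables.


Enumerate all 8 truth assignments over 3 variables.
Test each against every clause.
Satisfying assignments found: 5.

5


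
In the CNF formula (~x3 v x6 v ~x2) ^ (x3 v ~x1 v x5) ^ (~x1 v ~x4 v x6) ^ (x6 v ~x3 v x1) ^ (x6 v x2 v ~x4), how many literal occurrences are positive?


Scan each clause for unnegated literals.
Clause 1: 1 positive; Clause 2: 2 positive; Clause 3: 1 positive; Clause 4: 2 positive; Clause 5: 2 positive.
Total positive literal occurrences = 8.

8


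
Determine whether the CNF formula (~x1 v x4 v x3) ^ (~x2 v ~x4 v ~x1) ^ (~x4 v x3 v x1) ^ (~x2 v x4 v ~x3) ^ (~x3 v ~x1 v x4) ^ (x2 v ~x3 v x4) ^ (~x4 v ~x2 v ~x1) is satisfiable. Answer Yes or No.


Check all 16 possible truth assignments.
Number of satisfying assignments found: 6.
The formula is satisfiable.

Yes


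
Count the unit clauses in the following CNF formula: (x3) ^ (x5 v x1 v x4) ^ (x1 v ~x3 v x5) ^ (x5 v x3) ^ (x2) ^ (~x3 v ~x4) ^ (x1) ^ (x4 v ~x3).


A unit clause contains exactly one literal.
Unit clauses found: (x3), (x2), (x1).
Count = 3.

3


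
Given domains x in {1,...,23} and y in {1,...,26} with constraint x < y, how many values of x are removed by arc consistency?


For the constraint x < y, x needs a supporting value in y's domain.
x can be at most 25 (one less than y's maximum).
Valid x values from domain: 23 out of 23.
Pruned = 23 - 23 = 0.

0


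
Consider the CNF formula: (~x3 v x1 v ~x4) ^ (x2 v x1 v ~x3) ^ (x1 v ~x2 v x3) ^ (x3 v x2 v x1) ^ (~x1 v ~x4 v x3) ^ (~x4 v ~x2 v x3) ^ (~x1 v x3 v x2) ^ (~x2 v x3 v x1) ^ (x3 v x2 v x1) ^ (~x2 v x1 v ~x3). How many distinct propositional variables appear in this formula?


Identify each distinct variable in the formula.
Variables found: x1, x2, x3, x4.
Total distinct variables = 4.

4


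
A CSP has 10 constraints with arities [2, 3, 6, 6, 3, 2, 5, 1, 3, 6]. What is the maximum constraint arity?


The arities are: 2, 3, 6, 6, 3, 2, 5, 1, 3, 6.
Scan for the maximum value.
Maximum arity = 6.

6


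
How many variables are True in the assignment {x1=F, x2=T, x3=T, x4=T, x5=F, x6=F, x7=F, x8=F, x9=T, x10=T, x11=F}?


The weight is the number of variables assigned True.
True variables: x2, x3, x4, x9, x10.
Weight = 5.

5


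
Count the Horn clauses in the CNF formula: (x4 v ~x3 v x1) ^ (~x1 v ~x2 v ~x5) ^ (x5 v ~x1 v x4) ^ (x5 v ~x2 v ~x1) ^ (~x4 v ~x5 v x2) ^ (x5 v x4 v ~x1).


A Horn clause has at most one positive literal.
Clause 1: 2 positive lit(s) -> not Horn
Clause 2: 0 positive lit(s) -> Horn
Clause 3: 2 positive lit(s) -> not Horn
Clause 4: 1 positive lit(s) -> Horn
Clause 5: 1 positive lit(s) -> Horn
Clause 6: 2 positive lit(s) -> not Horn
Total Horn clauses = 3.

3


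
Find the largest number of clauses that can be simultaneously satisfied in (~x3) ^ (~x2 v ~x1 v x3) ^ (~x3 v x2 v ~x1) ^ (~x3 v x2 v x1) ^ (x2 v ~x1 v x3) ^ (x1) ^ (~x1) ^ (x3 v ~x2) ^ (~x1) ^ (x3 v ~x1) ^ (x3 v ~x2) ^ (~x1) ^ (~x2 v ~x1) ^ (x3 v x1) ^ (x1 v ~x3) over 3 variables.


Enumerate all 8 truth assignments.
For each, count how many of the 15 clauses are satisfied.
The formula is not fully satisfiable, so the maximum is below 15.
Maximum simultaneously satisfiable clauses = 13.

13


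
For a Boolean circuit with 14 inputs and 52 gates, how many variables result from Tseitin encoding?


The Tseitin transformation introduces one auxiliary variable per gate.
Total variables = inputs + gates = 14 + 52 = 66.

66


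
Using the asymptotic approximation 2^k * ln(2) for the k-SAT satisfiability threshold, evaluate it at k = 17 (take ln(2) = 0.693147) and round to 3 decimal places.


Using the asymptotic formula: threshold ~ 2^k * ln(2).
2^17 = 131072.
131072 * 0.693147 = 90852.164.

90852.164


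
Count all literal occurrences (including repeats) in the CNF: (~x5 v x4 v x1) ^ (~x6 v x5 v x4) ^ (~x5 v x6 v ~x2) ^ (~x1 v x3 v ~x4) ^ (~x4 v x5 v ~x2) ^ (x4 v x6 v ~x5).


Clause lengths: 3, 3, 3, 3, 3, 3.
Sum = 3 + 3 + 3 + 3 + 3 + 3 = 18.

18


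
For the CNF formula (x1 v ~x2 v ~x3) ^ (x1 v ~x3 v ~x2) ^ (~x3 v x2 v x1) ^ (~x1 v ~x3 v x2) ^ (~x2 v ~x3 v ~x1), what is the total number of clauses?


Each group enclosed in parentheses joined by ^ is one clause.
Counting the conjuncts: 5 clauses.

5


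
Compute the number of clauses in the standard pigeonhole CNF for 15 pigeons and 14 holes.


The PHP encoding has two parts:
1) At-least-one-hole clauses: 15 (one per pigeon, each with 14 literals).
2) At-most-one-pigeon-per-hole clauses: 14 holes * C(15,2) = 14 * 105 = 1470.
Total clauses = 15 + 1470 = 1485.

1485


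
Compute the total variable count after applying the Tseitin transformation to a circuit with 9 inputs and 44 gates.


The Tseitin transformation introduces one auxiliary variable per gate.
Total variables = inputs + gates = 9 + 44 = 53.

53


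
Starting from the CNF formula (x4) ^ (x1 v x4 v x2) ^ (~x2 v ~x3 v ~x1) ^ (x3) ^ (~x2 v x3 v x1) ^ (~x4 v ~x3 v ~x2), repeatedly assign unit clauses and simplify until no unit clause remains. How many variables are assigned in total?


Unit propagation repeatedly assigns the literal in any unit clause, then simplifies.
Assignments in order: x4 = T, x3 = T, x2 = F.
No further unit clauses remain.
Total variables assigned = 3.

3


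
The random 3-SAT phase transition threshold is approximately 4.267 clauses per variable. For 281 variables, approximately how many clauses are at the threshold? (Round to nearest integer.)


The 3-SAT phase transition occurs at approximately 4.267 clauses per variable.
m = 4.267 * 281 = 1199.027.
Rounded to nearest integer: 1199.

1199


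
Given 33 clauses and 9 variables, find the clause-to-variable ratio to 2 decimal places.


Clause-to-variable ratio = clauses / variables.
33 / 9 = 3.67.

3.67


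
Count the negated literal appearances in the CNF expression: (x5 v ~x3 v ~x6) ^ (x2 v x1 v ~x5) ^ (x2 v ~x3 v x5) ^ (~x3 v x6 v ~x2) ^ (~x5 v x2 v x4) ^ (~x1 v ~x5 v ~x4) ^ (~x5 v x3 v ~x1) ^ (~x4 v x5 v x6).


Scan each clause for negated literals.
Clause 1: 2 negative; Clause 2: 1 negative; Clause 3: 1 negative; Clause 4: 2 negative; Clause 5: 1 negative; Clause 6: 3 negative; Clause 7: 2 negative; Clause 8: 1 negative.
Total negative literal occurrences = 13.

13


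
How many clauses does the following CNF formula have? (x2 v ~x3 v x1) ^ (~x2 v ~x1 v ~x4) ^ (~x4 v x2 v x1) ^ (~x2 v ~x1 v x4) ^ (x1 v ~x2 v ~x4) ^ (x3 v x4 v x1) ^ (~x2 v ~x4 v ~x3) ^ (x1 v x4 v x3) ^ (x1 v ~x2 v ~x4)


Each group enclosed in parentheses joined by ^ is one clause.
Counting the conjuncts: 9 clauses.

9


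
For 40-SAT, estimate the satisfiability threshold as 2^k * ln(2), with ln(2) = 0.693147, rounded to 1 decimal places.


Using the asymptotic formula: threshold ~ 2^k * ln(2).
2^40 = 1099511627776.
1099511627776 * 0.693147 = 762123186258.1.

762123186258.1


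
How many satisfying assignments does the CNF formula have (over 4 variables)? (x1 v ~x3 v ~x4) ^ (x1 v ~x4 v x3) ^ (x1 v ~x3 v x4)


Enumerate all 16 truth assignments over 4 variables.
Test each against every clause.
Satisfying assignments found: 10.

10


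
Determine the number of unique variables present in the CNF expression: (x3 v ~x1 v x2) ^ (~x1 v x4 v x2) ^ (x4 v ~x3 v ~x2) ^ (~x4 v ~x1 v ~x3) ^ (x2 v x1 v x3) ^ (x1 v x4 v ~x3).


Identify each distinct variable in the formula.
Variables found: x1, x2, x3, x4.
Total distinct variables = 4.

4


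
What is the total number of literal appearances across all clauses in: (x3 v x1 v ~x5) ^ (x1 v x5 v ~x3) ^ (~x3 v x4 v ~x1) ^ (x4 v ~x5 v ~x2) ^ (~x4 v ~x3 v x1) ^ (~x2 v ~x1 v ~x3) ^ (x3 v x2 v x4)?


Clause lengths: 3, 3, 3, 3, 3, 3, 3.
Sum = 3 + 3 + 3 + 3 + 3 + 3 + 3 = 21.

21


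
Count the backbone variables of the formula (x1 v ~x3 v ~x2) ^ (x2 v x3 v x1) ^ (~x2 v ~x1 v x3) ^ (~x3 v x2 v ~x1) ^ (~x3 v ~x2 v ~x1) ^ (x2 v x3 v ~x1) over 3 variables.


Find all satisfying assignments: 2 model(s).
Check which variables have the same value in every model.
Fixed variables: x1=F.
Backbone size = 1.

1


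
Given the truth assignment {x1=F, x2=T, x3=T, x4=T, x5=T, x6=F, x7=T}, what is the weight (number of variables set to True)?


The weight is the number of variables assigned True.
True variables: x2, x3, x4, x5, x7.
Weight = 5.

5


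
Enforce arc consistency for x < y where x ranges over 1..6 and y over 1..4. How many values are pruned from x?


For the constraint x < y, x needs a supporting value in y's domain.
x can be at most 3 (one less than y's maximum).
Valid x values from domain: 3 out of 6.
Pruned = 6 - 3 = 3.

3


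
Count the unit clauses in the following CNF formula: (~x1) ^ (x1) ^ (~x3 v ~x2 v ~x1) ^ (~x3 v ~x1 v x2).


A unit clause contains exactly one literal.
Unit clauses found: (~x1), (x1).
Count = 2.

2


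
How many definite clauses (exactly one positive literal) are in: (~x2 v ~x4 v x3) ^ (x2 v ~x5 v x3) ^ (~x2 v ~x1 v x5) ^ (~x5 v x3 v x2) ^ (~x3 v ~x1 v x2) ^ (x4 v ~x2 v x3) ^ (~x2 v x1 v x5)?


A definite clause has exactly one positive literal.
Clause 1: 1 positive -> definite
Clause 2: 2 positive -> not definite
Clause 3: 1 positive -> definite
Clause 4: 2 positive -> not definite
Clause 5: 1 positive -> definite
Clause 6: 2 positive -> not definite
Clause 7: 2 positive -> not definite
Definite clause count = 3.

3


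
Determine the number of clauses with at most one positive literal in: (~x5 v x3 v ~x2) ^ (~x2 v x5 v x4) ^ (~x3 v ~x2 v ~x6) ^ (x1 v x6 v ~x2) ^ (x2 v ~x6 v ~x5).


A Horn clause has at most one positive literal.
Clause 1: 1 positive lit(s) -> Horn
Clause 2: 2 positive lit(s) -> not Horn
Clause 3: 0 positive lit(s) -> Horn
Clause 4: 2 positive lit(s) -> not Horn
Clause 5: 1 positive lit(s) -> Horn
Total Horn clauses = 3.

3


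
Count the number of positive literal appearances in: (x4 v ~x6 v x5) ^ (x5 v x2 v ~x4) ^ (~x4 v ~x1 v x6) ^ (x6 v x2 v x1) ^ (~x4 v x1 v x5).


Scan each clause for unnegated literals.
Clause 1: 2 positive; Clause 2: 2 positive; Clause 3: 1 positive; Clause 4: 3 positive; Clause 5: 2 positive.
Total positive literal occurrences = 10.

10


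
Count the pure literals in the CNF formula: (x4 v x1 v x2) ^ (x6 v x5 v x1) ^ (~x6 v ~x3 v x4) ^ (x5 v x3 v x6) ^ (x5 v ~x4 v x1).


A pure literal appears in only one polarity across all clauses.
Pure literals: x1 (positive only), x2 (positive only), x5 (positive only).
Count = 3.

3


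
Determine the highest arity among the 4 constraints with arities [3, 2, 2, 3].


The arities are: 3, 2, 2, 3.
Scan for the maximum value.
Maximum arity = 3.

3


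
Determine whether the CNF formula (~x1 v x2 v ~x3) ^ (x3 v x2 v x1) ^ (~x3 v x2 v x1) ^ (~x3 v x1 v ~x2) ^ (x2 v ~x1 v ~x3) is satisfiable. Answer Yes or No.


Check all 8 possible truth assignments.
Number of satisfying assignments found: 4.
The formula is satisfiable.

Yes


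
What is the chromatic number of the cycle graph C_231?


An odd cycle cannot be 2-colored: alternating two colors around the cycle returns to the start with a conflict.
Since 231 is odd, three colors are required (and three suffice).
Chromatic number = 3.

3


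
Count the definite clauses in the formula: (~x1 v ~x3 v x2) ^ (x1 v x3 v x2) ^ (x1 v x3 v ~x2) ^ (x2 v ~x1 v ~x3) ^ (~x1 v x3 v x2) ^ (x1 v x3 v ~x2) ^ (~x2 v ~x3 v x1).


A definite clause has exactly one positive literal.
Clause 1: 1 positive -> definite
Clause 2: 3 positive -> not definite
Clause 3: 2 positive -> not definite
Clause 4: 1 positive -> definite
Clause 5: 2 positive -> not definite
Clause 6: 2 positive -> not definite
Clause 7: 1 positive -> definite
Definite clause count = 3.

3


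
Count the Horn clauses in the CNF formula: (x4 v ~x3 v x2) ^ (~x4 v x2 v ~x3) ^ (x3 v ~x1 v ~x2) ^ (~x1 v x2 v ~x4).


A Horn clause has at most one positive literal.
Clause 1: 2 positive lit(s) -> not Horn
Clause 2: 1 positive lit(s) -> Horn
Clause 3: 1 positive lit(s) -> Horn
Clause 4: 1 positive lit(s) -> Horn
Total Horn clauses = 3.

3


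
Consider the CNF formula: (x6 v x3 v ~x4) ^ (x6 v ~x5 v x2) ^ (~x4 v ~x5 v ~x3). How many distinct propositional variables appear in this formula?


Identify each distinct variable in the formula.
Variables found: x2, x3, x4, x5, x6.
Total distinct variables = 5.

5


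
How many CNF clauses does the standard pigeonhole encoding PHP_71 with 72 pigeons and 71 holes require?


The PHP encoding has two parts:
1) At-least-one-hole clauses: 72 (one per pigeon, each with 71 literals).
2) At-most-one-pigeon-per-hole clauses: 71 holes * C(72,2) = 71 * 2556 = 181476.
Total clauses = 72 + 181476 = 181548.

181548


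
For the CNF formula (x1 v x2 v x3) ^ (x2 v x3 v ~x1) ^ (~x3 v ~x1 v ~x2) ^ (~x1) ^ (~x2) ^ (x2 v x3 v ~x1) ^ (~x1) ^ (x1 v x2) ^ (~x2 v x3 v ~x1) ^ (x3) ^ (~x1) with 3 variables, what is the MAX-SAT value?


Enumerate all 8 truth assignments.
For each, count how many of the 11 clauses are satisfied.
The formula is not fully satisfiable, so the maximum is below 11.
Maximum simultaneously satisfiable clauses = 10.

10


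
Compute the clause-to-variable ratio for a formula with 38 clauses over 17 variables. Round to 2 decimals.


Clause-to-variable ratio = clauses / variables.
38 / 17 = 2.24.

2.24


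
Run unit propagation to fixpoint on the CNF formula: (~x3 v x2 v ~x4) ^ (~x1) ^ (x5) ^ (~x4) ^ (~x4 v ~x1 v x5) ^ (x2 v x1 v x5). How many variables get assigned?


Unit propagation repeatedly assigns the literal in any unit clause, then simplifies.
Assignments in order: x1 = F, x5 = T, x4 = F.
No further unit clauses remain.
Total variables assigned = 3.

3


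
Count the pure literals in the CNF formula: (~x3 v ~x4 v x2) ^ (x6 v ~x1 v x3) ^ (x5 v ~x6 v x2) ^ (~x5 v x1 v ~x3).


A pure literal appears in only one polarity across all clauses.
Pure literals: x2 (positive only), x4 (negative only).
Count = 2.

2


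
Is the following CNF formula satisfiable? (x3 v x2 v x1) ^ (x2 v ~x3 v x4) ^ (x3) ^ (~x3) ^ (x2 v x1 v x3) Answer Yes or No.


Check all 16 possible truth assignments.
Number of satisfying assignments found: 0.
The formula is unsatisfiable.

No


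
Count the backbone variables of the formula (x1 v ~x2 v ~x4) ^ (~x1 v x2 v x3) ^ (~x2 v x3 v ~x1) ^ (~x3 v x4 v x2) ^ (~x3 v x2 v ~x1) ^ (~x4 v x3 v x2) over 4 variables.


Find all satisfying assignments: 6 model(s).
Check which variables have the same value in every model.
No variable is fixed across all models.
Backbone size = 0.

0


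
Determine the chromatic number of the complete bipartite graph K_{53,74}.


K_{53,74} is bipartite by definition: the two parts are independent sets, with every edge crossing between them.
Color all vertices in one part with color 1 and all vertices in the other part with color 2.
Since the graph has at least one edge, one color does not suffice.
Chromatic number = 2.

2


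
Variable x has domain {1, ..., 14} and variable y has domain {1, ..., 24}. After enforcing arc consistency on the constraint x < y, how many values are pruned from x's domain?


For the constraint x < y, x needs a supporting value in y's domain.
x can be at most 23 (one less than y's maximum).
Valid x values from domain: 14 out of 14.
Pruned = 14 - 14 = 0.

0


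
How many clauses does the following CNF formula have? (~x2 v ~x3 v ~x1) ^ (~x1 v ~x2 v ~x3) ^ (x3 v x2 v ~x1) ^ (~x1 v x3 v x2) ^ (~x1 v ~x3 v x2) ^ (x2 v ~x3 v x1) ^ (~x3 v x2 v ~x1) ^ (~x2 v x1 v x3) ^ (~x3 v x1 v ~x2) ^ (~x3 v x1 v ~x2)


Each group enclosed in parentheses joined by ^ is one clause.
Counting the conjuncts: 10 clauses.

10


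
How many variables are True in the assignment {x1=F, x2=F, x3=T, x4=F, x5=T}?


The weight is the number of variables assigned True.
True variables: x3, x5.
Weight = 2.

2


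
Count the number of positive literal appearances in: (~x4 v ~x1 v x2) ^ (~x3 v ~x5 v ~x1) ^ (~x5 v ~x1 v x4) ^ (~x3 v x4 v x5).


Scan each clause for unnegated literals.
Clause 1: 1 positive; Clause 2: 0 positive; Clause 3: 1 positive; Clause 4: 2 positive.
Total positive literal occurrences = 4.

4


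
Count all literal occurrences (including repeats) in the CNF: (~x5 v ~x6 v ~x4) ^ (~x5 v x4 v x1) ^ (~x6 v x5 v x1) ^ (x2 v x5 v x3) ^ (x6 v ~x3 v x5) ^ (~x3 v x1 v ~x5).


Clause lengths: 3, 3, 3, 3, 3, 3.
Sum = 3 + 3 + 3 + 3 + 3 + 3 = 18.

18


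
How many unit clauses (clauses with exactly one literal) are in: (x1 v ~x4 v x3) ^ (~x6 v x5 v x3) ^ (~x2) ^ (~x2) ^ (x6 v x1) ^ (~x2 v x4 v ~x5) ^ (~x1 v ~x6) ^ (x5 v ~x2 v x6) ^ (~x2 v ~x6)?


A unit clause contains exactly one literal.
Unit clauses found: (~x2), (~x2).
Count = 2.

2


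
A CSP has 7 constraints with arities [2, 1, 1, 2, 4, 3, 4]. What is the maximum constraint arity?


The arities are: 2, 1, 1, 2, 4, 3, 4.
Scan for the maximum value.
Maximum arity = 4.

4


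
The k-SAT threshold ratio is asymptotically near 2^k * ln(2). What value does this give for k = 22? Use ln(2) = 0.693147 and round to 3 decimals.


Using the asymptotic formula: threshold ~ 2^k * ln(2).
2^22 = 4194304.
4194304 * 0.693147 = 2907269.235.

2907269.235


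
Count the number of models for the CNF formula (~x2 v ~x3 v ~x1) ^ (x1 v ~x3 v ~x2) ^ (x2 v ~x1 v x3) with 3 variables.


Enumerate all 8 truth assignments over 3 variables.
Test each against every clause.
Satisfying assignments found: 5.

5


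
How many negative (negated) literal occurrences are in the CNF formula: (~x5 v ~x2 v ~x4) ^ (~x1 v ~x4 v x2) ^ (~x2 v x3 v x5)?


Scan each clause for negated literals.
Clause 1: 3 negative; Clause 2: 2 negative; Clause 3: 1 negative.
Total negative literal occurrences = 6.

6


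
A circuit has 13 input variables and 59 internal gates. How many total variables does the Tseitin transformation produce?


The Tseitin transformation introduces one auxiliary variable per gate.
Total variables = inputs + gates = 13 + 59 = 72.

72


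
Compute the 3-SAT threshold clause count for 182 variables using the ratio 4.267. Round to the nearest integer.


The 3-SAT phase transition occurs at approximately 4.267 clauses per variable.
m = 4.267 * 182 = 776.594.
Rounded to nearest integer: 777.

777


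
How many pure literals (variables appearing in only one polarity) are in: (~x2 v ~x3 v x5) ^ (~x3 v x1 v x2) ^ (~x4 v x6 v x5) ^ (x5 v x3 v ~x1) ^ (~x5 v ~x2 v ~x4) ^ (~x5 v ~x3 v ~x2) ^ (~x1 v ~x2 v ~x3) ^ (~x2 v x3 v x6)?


A pure literal appears in only one polarity across all clauses.
Pure literals: x4 (negative only), x6 (positive only).
Count = 2.

2


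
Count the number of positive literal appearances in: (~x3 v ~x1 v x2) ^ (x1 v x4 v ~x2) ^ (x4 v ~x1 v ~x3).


Scan each clause for unnegated literals.
Clause 1: 1 positive; Clause 2: 2 positive; Clause 3: 1 positive.
Total positive literal occurrences = 4.

4


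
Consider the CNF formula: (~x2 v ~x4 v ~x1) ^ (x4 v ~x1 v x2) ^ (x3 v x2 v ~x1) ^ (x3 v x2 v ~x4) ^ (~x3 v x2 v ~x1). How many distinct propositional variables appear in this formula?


Identify each distinct variable in the formula.
Variables found: x1, x2, x3, x4.
Total distinct variables = 4.

4


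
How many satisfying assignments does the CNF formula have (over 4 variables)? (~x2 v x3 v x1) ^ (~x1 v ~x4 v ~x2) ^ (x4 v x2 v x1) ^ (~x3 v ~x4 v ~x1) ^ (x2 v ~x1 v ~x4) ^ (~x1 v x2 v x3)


Enumerate all 16 truth assignments over 4 variables.
Test each against every clause.
Satisfying assignments found: 7.

7


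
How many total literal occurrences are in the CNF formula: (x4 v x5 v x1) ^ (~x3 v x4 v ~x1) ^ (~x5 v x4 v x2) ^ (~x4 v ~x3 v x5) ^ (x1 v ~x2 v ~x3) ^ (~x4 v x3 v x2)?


Clause lengths: 3, 3, 3, 3, 3, 3.
Sum = 3 + 3 + 3 + 3 + 3 + 3 = 18.

18


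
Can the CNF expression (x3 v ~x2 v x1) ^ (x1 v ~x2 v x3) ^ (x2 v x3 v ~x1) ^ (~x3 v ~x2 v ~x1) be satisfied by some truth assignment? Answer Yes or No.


Check all 8 possible truth assignments.
Number of satisfying assignments found: 5.
The formula is satisfiable.

Yes


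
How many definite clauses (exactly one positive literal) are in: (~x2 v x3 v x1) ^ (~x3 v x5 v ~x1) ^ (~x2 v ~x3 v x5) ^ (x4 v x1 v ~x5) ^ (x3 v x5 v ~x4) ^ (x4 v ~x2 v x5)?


A definite clause has exactly one positive literal.
Clause 1: 2 positive -> not definite
Clause 2: 1 positive -> definite
Clause 3: 1 positive -> definite
Clause 4: 2 positive -> not definite
Clause 5: 2 positive -> not definite
Clause 6: 2 positive -> not definite
Definite clause count = 2.

2


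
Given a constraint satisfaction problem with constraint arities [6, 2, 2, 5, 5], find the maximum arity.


The arities are: 6, 2, 2, 5, 5.
Scan for the maximum value.
Maximum arity = 6.

6


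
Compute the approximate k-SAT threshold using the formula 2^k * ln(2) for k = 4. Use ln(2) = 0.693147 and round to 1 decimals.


Using the asymptotic formula: threshold ~ 2^k * ln(2).
2^4 = 16.
16 * 0.693147 = 11.1.

11.1


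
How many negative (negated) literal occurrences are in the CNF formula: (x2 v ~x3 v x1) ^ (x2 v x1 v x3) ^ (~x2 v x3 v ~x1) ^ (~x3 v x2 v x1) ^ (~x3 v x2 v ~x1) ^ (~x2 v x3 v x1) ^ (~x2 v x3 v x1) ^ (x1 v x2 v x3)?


Scan each clause for negated literals.
Clause 1: 1 negative; Clause 2: 0 negative; Clause 3: 2 negative; Clause 4: 1 negative; Clause 5: 2 negative; Clause 6: 1 negative; Clause 7: 1 negative; Clause 8: 0 negative.
Total negative literal occurrences = 8.

8


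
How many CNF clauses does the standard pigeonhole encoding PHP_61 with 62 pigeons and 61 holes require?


The PHP encoding has two parts:
1) At-least-one-hole clauses: 62 (one per pigeon, each with 61 literals).
2) At-most-one-pigeon-per-hole clauses: 61 holes * C(62,2) = 61 * 1891 = 115351.
Total clauses = 62 + 115351 = 115413.

115413


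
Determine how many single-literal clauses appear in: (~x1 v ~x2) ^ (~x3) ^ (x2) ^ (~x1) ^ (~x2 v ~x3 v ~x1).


A unit clause contains exactly one literal.
Unit clauses found: (~x3), (x2), (~x1).
Count = 3.

3


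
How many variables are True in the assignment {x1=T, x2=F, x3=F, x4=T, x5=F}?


The weight is the number of variables assigned True.
True variables: x1, x4.
Weight = 2.

2


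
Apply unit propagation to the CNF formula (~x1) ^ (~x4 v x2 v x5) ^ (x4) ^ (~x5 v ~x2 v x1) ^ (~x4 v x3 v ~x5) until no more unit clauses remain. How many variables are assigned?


Unit propagation repeatedly assigns the literal in any unit clause, then simplifies.
Assignments in order: x1 = F, x4 = T.
No further unit clauses remain.
Total variables assigned = 2.

2


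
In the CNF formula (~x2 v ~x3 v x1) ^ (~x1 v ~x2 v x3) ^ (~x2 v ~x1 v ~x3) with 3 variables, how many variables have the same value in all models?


Find all satisfying assignments: 5 model(s).
Check which variables have the same value in every model.
No variable is fixed across all models.
Backbone size = 0.

0


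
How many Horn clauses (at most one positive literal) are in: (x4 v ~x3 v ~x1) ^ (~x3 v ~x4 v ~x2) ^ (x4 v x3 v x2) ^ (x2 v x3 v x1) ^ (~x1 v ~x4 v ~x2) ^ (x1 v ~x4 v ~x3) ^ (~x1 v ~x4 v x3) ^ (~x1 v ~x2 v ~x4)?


A Horn clause has at most one positive literal.
Clause 1: 1 positive lit(s) -> Horn
Clause 2: 0 positive lit(s) -> Horn
Clause 3: 3 positive lit(s) -> not Horn
Clause 4: 3 positive lit(s) -> not Horn
Clause 5: 0 positive lit(s) -> Horn
Clause 6: 1 positive lit(s) -> Horn
Clause 7: 1 positive lit(s) -> Horn
Clause 8: 0 positive lit(s) -> Horn
Total Horn clauses = 6.

6


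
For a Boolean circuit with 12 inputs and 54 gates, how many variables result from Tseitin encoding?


The Tseitin transformation introduces one auxiliary variable per gate.
Total variables = inputs + gates = 12 + 54 = 66.

66


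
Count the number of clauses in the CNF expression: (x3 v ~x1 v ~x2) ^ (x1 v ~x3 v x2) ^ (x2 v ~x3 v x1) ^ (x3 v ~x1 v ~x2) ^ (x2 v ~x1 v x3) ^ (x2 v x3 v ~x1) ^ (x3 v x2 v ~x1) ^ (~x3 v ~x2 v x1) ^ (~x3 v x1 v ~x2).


Each group enclosed in parentheses joined by ^ is one clause.
Counting the conjuncts: 9 clauses.

9


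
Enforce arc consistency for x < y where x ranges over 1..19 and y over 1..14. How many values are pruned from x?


For the constraint x < y, x needs a supporting value in y's domain.
x can be at most 13 (one less than y's maximum).
Valid x values from domain: 13 out of 19.
Pruned = 19 - 13 = 6.

6


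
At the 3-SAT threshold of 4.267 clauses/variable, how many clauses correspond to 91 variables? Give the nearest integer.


The 3-SAT phase transition occurs at approximately 4.267 clauses per variable.
m = 4.267 * 91 = 388.297.
Rounded to nearest integer: 388.

388


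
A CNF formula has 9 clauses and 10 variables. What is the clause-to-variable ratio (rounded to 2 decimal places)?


Clause-to-variable ratio = clauses / variables.
9 / 10 = 0.9.

0.9


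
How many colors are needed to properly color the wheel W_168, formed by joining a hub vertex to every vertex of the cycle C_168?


W_168 consists of the cycle C_168 together with a hub vertex adjacent to every cycle vertex.
The cycle C_168 needs 2 colors (even cycle -> 2).
The hub is adjacent to every cycle vertex, so it must receive a new color distinct from all of them.
Chromatic number = 2 + 1 = 3.

3


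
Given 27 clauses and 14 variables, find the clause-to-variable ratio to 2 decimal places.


Clause-to-variable ratio = clauses / variables.
27 / 14 = 1.93.

1.93


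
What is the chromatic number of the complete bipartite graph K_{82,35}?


K_{82,35} is bipartite by definition: the two parts are independent sets, with every edge crossing between them.
Color all vertices in one part with color 1 and all vertices in the other part with color 2.
Since the graph has at least one edge, one color does not suffice.
Chromatic number = 2.

2


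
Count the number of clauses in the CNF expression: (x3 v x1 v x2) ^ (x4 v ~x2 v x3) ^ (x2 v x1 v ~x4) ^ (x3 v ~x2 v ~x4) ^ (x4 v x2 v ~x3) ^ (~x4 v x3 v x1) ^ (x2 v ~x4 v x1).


Each group enclosed in parentheses joined by ^ is one clause.
Counting the conjuncts: 7 clauses.

7
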